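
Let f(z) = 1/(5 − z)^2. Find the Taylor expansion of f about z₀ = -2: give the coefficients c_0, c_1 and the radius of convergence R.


Let w = z − z₀, so z = z₀ + w.
Then 5 − z = 5 − (z₀ + w) = (5 − z₀) − w = 7 − w.
f(z) = 1/(7 − w)^2 = (1/(7)^2) · (1 − w/(7))^{−2}.
By the binomial series (1−u)^{−2} = Σ_{n≥0} C(n+1, 1) u^n for |u|<1, with u = w/(7):
  c_n = C(n+1, 1) / (7)^(n+2).
  c_0 = 1/(7)^2 = 1/49.
  c_1 = 2/(7)^3 = 2/343.
The series is valid for |w/d| < 1, i.e. |z − z₀| < |d|.
Radius of convergence: R = |5 − z₀| = |7| = 7 (distance from z₀ to the singularity z = 5).

c_0 = 1/49, c_1 = 2/343; R = 7.


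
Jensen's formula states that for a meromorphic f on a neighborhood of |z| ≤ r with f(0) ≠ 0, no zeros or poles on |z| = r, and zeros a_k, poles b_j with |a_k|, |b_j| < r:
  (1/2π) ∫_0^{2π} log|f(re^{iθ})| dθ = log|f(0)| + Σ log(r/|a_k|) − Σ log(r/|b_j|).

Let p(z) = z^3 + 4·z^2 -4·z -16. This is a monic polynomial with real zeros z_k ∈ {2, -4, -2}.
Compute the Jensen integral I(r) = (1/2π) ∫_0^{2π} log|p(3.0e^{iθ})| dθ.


Zeros: -4, -2, 2; r = 3.0.
Inside |z| < r: -2, 2. Outside (|z| ≥ r): -4.
p(0) = -16, so log|p(0)| = log(16) = 2.7726.
Apply Jensen: I(r) = log|p(0)| + Σ_k log(r/|z_k|), summed over zeros inside |z| < r.
  log(r/|z_k|) for z_k = 2: log(3.0/2) = 0.4055
  log(r/|z_k|) for z_k = -2: log(3.0/2) = 0.4055
  Outside zeros (-4) contribute nothing to the Jensen sum.
Sum over inside zeros: 0.8109.
I(r) = log|p(0)| + (inside sum) = 2.7726 + 0.8109 = 3.5835.
Note: since some zeros are outside |z| ≤ r, the simplified n·log(r) form does NOT apply — only the inside zeros contribute.

I(r) ≈ 3.5835.


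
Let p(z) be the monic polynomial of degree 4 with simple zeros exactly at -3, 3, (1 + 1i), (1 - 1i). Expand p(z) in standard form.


The polynomial is p(z) = ∏_{α ∈ S} (z − α), where S = {-3, 3, (1 + 1i), (1 - 1i)}.
Expanding the product yields: p(z) = z^4 -2·z^3 -7·z^2 + 18·z -18.
Note conjugate pairs combine to real quadratics: (z − (1+1i))(z − (1−1i)) = z² − 2z + 2.
The resulting polynomial has degree 4 and real coefficients as required.

p(z) = z^4 -2·z^3 -7·z^2 + 18·z -18.


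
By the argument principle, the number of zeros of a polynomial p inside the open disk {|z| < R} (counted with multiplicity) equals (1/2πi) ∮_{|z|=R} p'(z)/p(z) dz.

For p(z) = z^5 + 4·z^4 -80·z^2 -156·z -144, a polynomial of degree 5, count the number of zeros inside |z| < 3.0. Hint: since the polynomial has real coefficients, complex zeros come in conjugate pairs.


The zeros of p are: (-3 + 3i), (-3 - 3i), (-1 + 1i), (-1 - 1i), 4.
Their magnitudes are: 4.243, 4.243, 1.414, 1.414, 4.
Zeros with |z| < R = 3.0: (-1 + 1i), (-1 - 1i).
Count = 2.
By the argument principle, (1/2πi) ∮_{|z|=R} p'(z)/p(z) dz equals exactly this count.

Number of zeros inside |z| < 3.0: 2.


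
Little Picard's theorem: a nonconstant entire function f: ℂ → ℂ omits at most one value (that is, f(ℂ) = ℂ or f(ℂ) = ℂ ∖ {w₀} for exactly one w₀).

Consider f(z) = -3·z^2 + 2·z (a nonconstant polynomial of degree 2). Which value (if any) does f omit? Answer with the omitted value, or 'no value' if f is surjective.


Little Picard bounds the complement of f(ℂ) to at most one point.
For every w ∈ ℂ, the equation p(z) − w = 0 is a nonconstant polynomial in z and hence has at least one root by the fundamental theorem of algebra. So p is surjective onto ℂ, omitting no value.

Omitted value: no value.


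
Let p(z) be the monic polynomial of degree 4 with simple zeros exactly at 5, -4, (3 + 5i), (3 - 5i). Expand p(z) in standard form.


The polynomial is p(z) = ∏_{α ∈ S} (z − α), where S = {5, -4, (3 + 5i), (3 - 5i)}.
Expanding the product yields: p(z) = z^4 -7·z^3 + 20·z^2 + 86·z -680.
Note conjugate pairs combine to real quadratics: (z − (3+5i))(z − (3−5i)) = z² − 6z + 34.
The resulting polynomial has degree 4 and real coefficients as required.

p(z) = z^4 -7·z^3 + 20·z^2 + 86·z -680.


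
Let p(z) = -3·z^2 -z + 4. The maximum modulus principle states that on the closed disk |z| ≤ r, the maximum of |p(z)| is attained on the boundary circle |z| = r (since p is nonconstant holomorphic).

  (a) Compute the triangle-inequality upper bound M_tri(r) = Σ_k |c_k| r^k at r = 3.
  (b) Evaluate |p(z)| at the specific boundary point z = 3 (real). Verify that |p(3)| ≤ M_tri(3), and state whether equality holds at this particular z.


Coefficients: c_0 = 4, c_1 = -1, c_2 = -3. Radius r = 3.
Part (a). Triangle bound: M_tri(r) = Σ_k |c_k| r^k
  = |4|·3^0 + |-1|·3^1 + |-3|·3^2
  = 4 + 3 + 27 = 34.
This bounds M(r) := max_{|z|=r} |p(z)| from above; equality holds iff all terms c_k z^k can be made to align in phase at a single z on |z|=r.
Part (b). At z = 3 (real, on the circle |z| = r):
  p(3) = (4)·3^0 + (-1)·3^1 + (-3)·3^2 = -26.
  |p(3)| = 26.
Check: |p(3)| = 26 ≤ 34 = M_tri(3). ✓ Equality does not hold at z = 3 (the coefficients have mixed signs, so the terms do not all align in phase there).

M_tri(3) = 34; |p(3)| = 26; equality at z=3: no.


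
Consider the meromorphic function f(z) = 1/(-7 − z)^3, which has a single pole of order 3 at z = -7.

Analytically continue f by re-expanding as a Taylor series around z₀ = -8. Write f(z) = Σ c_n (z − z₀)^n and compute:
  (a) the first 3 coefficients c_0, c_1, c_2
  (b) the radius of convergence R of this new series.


Let w = z − z₀, so z = z₀ + w.
Then -7 − z = -7 − (z₀ + w) = (-7 − z₀) − w = 1 − w.
f(z) = 1/(1 − w)^3 = (1/(1)^3) · (1 − w/(1))^{−3}.
By the binomial series (1−u)^{−3} = Σ_{n≥0} C(n+2, 2) u^n for |u|<1, with u = w/(1):
  c_n = C(n+2, 2) / (1)^(n+3).
  c_0 = 1/(1)^3 = 1.
  c_1 = 3/(1)^4 = 3.
  c_2 = 6/(1)^5 = 6.
The series is valid for |w/d| < 1, i.e. |z − z₀| < |d|.
Radius of convergence: R = |-7 − z₀| = |1| = 1 (distance from z₀ to the singularity z = -7).

c_0 = 1, c_1 = 3, c_2 = 6; R = 1.


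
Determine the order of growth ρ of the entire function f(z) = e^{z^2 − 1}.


|e^{z^2 − 1}| = e^{Re(1·z^2) + -1} ≤ e^{1|z|^2 + -1} = e^{1r^2 + -1} on |z| = r, so ρ ≤ 2. Choosing z on |z|=r so that 1·z^2 is real positive (always possible by picking arg z appropriately) gives |f(z)| = e^{1r^2 + -1}, matching the bound. The additive constant -1 does not affect log log M(r) ~ 2·log r. Hence ρ = 2.
Therefore ρ = 2.

Order ρ = 2.


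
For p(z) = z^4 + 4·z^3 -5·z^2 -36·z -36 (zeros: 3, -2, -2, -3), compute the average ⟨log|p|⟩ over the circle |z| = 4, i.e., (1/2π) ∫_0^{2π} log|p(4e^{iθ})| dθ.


Zeros: -3, -2, -2, 3; r = 4.
Inside |z| < r: -3, -2, -2, 3. Outside (|z| ≥ r): ∅.
p(0) = -36, so log|p(0)| = log(36) = 3.5835.
Apply Jensen: I(r) = log|p(0)| + Σ_k log(r/|z_k|), summed over zeros inside |z| < r.
  log(r/|z_k|) for z_k = 3: log(4/3) = 0.2877
  log(r/|z_k|) for z_k = -2: log(4/2) = 0.6931
  log(r/|z_k|) for z_k = -2: log(4/2) = 0.6931
  log(r/|z_k|) for z_k = -3: log(4/3) = 0.2877
Sum over inside zeros: 1.9617.
I(r) = log|p(0)| + (inside sum) = 3.5835 + 1.9617 = 5.5452.
Closed form (all zeros inside, monic): I(r) = n·log(r) = 4·log(4) = 5.5452. ✓

I(r) ≈ 5.5452.


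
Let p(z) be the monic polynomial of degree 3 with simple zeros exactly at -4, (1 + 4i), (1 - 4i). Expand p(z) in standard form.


The polynomial is p(z) = ∏_{α ∈ S} (z − α), where S = {-4, (1 + 4i), (1 - 4i)}.
Expanding the product yields: p(z) = z^3 + 2·z^2 + 9·z + 68.
Note conjugate pairs combine to real quadratics: (z − (1+4i))(z − (1−4i)) = z² − 2z + 17.
The resulting polynomial has degree 3 and real coefficients as required.

p(z) = z^3 + 2·z^2 + 9·z + 68.


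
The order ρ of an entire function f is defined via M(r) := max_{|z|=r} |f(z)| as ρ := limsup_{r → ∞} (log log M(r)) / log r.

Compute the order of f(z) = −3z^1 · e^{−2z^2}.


M(r) = max_{|z|=r} |-3|·|z|^1·|e^{−2z^2}| = 3·r^1 · e^{2r^2} (the factors attain their maxima compatibly on |z|=r). Then log M(r) = log 3 + 1·log r + 2r^2, dominated by the last term, so log log M(r) ~ 2·log r. The polynomial factor -3z^1 contributes only a log r term and does not affect the order. ρ = 2.
Therefore ρ = 2.

Order ρ = 2.


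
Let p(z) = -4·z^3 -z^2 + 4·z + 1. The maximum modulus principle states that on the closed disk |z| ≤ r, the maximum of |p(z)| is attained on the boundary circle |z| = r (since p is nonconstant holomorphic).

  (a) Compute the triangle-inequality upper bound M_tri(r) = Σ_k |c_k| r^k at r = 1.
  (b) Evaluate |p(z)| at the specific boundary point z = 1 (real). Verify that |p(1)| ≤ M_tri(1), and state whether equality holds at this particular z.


Coefficients: c_0 = 1, c_1 = 4, c_2 = -1, c_3 = -4. Radius r = 1.
Part (a). Triangle bound: M_tri(r) = Σ_k |c_k| r^k
  = |1|·1^0 + |4|·1^1 + |-1|·1^2 + |-4|·1^3
  = 1 + 4 + 1 + 4 = 10.
This bounds M(r) := max_{|z|=r} |p(z)| from above; equality holds iff all terms c_k z^k can be made to align in phase at a single z on |z|=r.
Part (b). At z = 1 (real, on the circle |z| = r):
  p(1) = (1)·1^0 + (4)·1^1 + (-1)·1^2 + (-4)·1^3 = 0.
  |p(1)| = 0.
Check: |p(1)| = 0 ≤ 10 = M_tri(1). ✓ Equality does not hold at z = 1 (the coefficients have mixed signs, so the terms do not all align in phase there).

M_tri(1) = 10; |p(1)| = 0; equality at z=1: no.


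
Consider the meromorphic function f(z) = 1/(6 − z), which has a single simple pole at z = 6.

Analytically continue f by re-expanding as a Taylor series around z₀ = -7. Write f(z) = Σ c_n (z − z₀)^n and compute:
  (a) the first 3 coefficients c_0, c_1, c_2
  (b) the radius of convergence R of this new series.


Let w = z − z₀, so z = z₀ + w.
Then 6 − z = 6 − (z₀ + w) = (6 − z₀) − w = 13 − w.
f(z) = 1/(13 − w) = (1/(13)) · 1/(1 − w/(13)) = Σ_{n≥0} w^n / (13)^(n+1).
So c_n = 1/(13)^(n+1):
  c_0 = 1/(13)^1 = 1/13.
  c_1 = 1/(13)^2 = 1/169.
  c_2 = 1/(13)^3 = 1/2197.
The series is valid for |w/d| < 1, i.e. |z − z₀| < |d|.
Radius of convergence: R = |6 − z₀| = |13| = 13 (distance from z₀ to the singularity z = 6).

c_0 = 1/13, c_1 = 1/169, c_2 = 1/2197; R = 13.


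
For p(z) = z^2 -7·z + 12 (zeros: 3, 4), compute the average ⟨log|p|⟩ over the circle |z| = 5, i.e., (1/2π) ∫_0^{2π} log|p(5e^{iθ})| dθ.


Zeros: 3, 4; r = 5.
Inside |z| < r: 3, 4. Outside (|z| ≥ r): ∅.
p(0) = 12, so log|p(0)| = log(12) = 2.4849.
Apply Jensen: I(r) = log|p(0)| + Σ_k log(r/|z_k|), summed over zeros inside |z| < r.
  log(r/|z_k|) for z_k = 3: log(5/3) = 0.5108
  log(r/|z_k|) for z_k = 4: log(5/4) = 0.2231
Sum over inside zeros: 0.7340.
I(r) = log|p(0)| + (inside sum) = 2.4849 + 0.7340 = 3.2189.
Closed form (all zeros inside, monic): I(r) = n·log(r) = 2·log(5) = 3.2189. ✓

I(r) ≈ 3.2189.


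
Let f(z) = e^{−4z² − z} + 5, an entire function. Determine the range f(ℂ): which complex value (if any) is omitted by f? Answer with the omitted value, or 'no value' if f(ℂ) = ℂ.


Little Picard bounds the complement of f(ℂ) to at most one point.
The exponent g(z) = −4z² − z is a nonconstant polynomial, hence surjective onto ℂ. So e^{g(z)} takes every value in {e^w : w ∈ ℂ} = ℂ ∖ {0}. Adding 5 shifts the range to ℂ ∖ {5}. f omits exactly 5.

Omitted value: 5.


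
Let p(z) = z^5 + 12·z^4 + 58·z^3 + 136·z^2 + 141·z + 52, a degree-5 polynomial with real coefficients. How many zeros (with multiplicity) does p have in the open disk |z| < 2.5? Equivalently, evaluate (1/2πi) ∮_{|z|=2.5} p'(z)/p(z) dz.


The zeros of p are: -4, -1, -1, (-3 + 2i), (-3 - 2i).
Their magnitudes are: 4, 1, 1, 3.606, 3.606.
Zeros with |z| < R = 2.5: -1, -1.
Count = 2.
By the argument principle, (1/2πi) ∮_{|z|=R} p'(z)/p(z) dz equals exactly this count.

Number of zeros inside |z| < 2.5: 2.


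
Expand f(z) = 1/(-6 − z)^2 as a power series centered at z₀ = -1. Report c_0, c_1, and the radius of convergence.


Let w = z − z₀, so z = z₀ + w.
Then -6 − z = -6 − (z₀ + w) = (-6 − z₀) − w = -5 − w.
f(z) = 1/(-5 − w)^2 = (1/(-5)^2) · (1 − w/(-5))^{−2}.
By the binomial series (1−u)^{−2} = Σ_{n≥0} C(n+1, 1) u^n for |u|<1, with u = w/(-5):
  c_n = C(n+1, 1) / (-5)^(n+2).
  c_0 = 1/(-5)^2 = 1/25.
  c_1 = 2/(-5)^3 = -2/125.
The series is valid for |w/d| < 1, i.e. |z − z₀| < |d|.
Radius of convergence: R = |-6 − z₀| = |-5| = 5 (distance from z₀ to the singularity z = -6).

c_0 = 1/25, c_1 = -2/125; R = 5.


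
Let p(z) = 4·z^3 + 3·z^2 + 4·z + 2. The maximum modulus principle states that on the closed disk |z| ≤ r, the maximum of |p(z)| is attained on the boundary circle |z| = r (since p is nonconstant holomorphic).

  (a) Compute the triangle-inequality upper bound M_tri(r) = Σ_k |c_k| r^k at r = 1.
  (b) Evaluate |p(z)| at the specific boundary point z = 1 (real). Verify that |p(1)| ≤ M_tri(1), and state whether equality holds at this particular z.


Coefficients: c_0 = 2, c_1 = 4, c_2 = 3, c_3 = 4. Radius r = 1.
Part (a). Triangle bound: M_tri(r) = Σ_k |c_k| r^k
  = |2|·1^0 + |4|·1^1 + |3|·1^2 + |4|·1^3
  = 2 + 4 + 3 + 4 = 13.
This bounds M(r) := max_{|z|=r} |p(z)| from above; equality holds iff all terms c_k z^k can be made to align in phase at a single z on |z|=r.
Part (b). At z = 1 (real, on the circle |z| = r):
  p(1) = (2)·1^0 + (4)·1^1 + (3)·1^2 + (4)·1^3 = 13.
  |p(1)| = 13.
Since all nonzero coefficients share the same sign, |p(1)| = 13 = M_tri(1); the triangle bound is attained at z = 1, so in fact M(r) = 13.

M_tri(1) = 13; |p(1)| = 13; equality at z=1: yes.


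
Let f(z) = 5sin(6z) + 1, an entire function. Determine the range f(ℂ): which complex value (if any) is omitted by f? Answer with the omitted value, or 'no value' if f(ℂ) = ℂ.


Little Picard bounds the complement of f(ℂ) to at most one point.
sin is entire and surjective onto ℂ: for every w ∈ ℂ, sin(ζ) = w has a solution ζ ∈ ℂ (e.g., via the complex inverse arcsin). With ζ = 6z this gives z = ζ/(6). Then 5·sin(6z) takes every value in 5·ℂ = ℂ, and adding 1 is a bijection of ℂ. So f is surjective and omits no value. (Note: only on the real line is sin bounded by [−1, 1].)

Omitted value: no value.


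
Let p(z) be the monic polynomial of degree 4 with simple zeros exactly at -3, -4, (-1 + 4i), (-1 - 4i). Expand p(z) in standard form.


The polynomial is p(z) = ∏_{α ∈ S} (z − α), where S = {-3, -4, (-1 + 4i), (-1 - 4i)}.
Expanding the product yields: p(z) = z^4 + 9·z^3 + 43·z^2 + 143·z + 204.
Note conjugate pairs combine to real quadratics: (z − (-1+4i))(z − (-1−4i)) = z² + 2z + 17.
The resulting polynomial has degree 4 and real coefficients as required.

p(z) = z^4 + 9·z^3 + 43·z^2 + 143·z + 204.


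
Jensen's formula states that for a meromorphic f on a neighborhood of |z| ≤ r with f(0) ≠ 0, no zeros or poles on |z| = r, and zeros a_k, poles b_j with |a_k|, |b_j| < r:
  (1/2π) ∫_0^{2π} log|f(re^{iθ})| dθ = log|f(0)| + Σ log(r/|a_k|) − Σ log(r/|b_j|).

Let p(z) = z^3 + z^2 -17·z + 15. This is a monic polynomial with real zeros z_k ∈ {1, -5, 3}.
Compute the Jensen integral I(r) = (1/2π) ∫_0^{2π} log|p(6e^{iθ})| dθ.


Zeros: -5, 1, 3; r = 6.
Inside |z| < r: -5, 1, 3. Outside (|z| ≥ r): ∅.
p(0) = 15, so log|p(0)| = log(15) = 2.7081.
Apply Jensen: I(r) = log|p(0)| + Σ_k log(r/|z_k|), summed over zeros inside |z| < r.
  log(r/|z_k|) for z_k = 1: log(6/1) = 1.7918
  log(r/|z_k|) for z_k = -5: log(6/5) = 0.1823
  log(r/|z_k|) for z_k = 3: log(6/3) = 0.6931
Sum over inside zeros: 2.6672.
I(r) = log|p(0)| + (inside sum) = 2.7081 + 2.6672 = 5.3753.
Closed form (all zeros inside, monic): I(r) = n·log(r) = 3·log(6) = 5.3753. ✓

I(r) ≈ 5.3753.


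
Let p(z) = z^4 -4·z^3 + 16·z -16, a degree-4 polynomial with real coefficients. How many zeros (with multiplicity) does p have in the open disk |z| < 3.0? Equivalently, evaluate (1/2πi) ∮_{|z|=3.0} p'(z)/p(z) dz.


The zeros of p are: 2, 2, 2, -2.
Their magnitudes are: 2, 2, 2, 2.
Zeros with |z| < R = 3.0: 2, 2, 2, -2.
Count = 4.
By the argument principle, (1/2πi) ∮_{|z|=R} p'(z)/p(z) dz equals exactly this count.

Number of zeros inside |z| < 3.0: 4.


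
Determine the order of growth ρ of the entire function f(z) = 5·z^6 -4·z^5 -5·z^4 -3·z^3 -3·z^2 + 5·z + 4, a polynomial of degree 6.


|f(z)| ≤ Σ|c_k|·r^k = O(r^6) as r → ∞. Polynomial growth is O(e^{r^ε}) for every ε > 0 (since r^6/e^{r^ε} → 0), so ρ ≤ ε for all ε > 0, i.e. ρ = 0. Every nonconstant polynomial has order 0.
Therefore ρ = 0.

Order ρ = 0.


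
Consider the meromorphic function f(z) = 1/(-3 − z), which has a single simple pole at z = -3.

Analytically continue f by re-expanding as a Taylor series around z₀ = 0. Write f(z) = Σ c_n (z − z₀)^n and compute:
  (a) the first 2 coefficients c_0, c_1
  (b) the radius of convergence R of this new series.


Let w = z − z₀, so z = z₀ + w.
Then -3 − z = -3 − (z₀ + w) = (-3 − z₀) − w = -3 − w.
f(z) = 1/(-3 − w) = (1/(-3)) · 1/(1 − w/(-3)) = Σ_{n≥0} w^n / (-3)^(n+1).
So c_n = 1/(-3)^(n+1):
  c_0 = 1/(-3)^1 = -1/3.
  c_1 = 1/(-3)^2 = 1/9.
The series is valid for |w/d| < 1, i.e. |z − z₀| < |d|.
Radius of convergence: R = |-3 − z₀| = |-3| = 3 (distance from z₀ to the singularity z = -3).

c_0 = -1/3, c_1 = 1/9; R = 3.


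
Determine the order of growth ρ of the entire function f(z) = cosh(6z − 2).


cosh(w) is a linear combination of e^{iw} and e^{−iw} (or e^w, e^{−w} in the hyperbolic case), so |cosh(w)| ≤ e^{|w|}. With w = 6z − 2, |w| ≤ 6|z| + 2 = 6r + 2 on |z| = r, giving M(r) ≤ e^{6r + 2}, so ρ ≤ 1. On a suitable ray (z = it for sin/cos; z = t for sinh/cosh, t real → ∞), |cosh(6z − 2)| grows like e^{6|t|}/2, so ρ ≥ 1. Hence ρ = 1.
Therefore ρ = 1.

Order ρ = 1.


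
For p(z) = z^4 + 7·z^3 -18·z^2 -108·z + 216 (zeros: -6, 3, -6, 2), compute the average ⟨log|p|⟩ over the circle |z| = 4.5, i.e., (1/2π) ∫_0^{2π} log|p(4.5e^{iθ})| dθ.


Zeros: -6, -6, 2, 3; r = 4.5.
Inside |z| < r: 2, 3. Outside (|z| ≥ r): -6, -6.
p(0) = 216, so log|p(0)| = log(216) = 5.3753.
Apply Jensen: I(r) = log|p(0)| + Σ_k log(r/|z_k|), summed over zeros inside |z| < r.
  log(r/|z_k|) for z_k = 3: log(4.5/3) = 0.4055
  log(r/|z_k|) for z_k = 2: log(4.5/2) = 0.8109
  Outside zeros (-6, -6) contribute nothing to the Jensen sum.
Sum over inside zeros: 1.2164.
I(r) = log|p(0)| + (inside sum) = 5.3753 + 1.2164 = 6.5917.
Note: since some zeros are outside |z| ≤ r, the simplified n·log(r) form does NOT apply — only the inside zeros contribute.

I(r) ≈ 6.5917.


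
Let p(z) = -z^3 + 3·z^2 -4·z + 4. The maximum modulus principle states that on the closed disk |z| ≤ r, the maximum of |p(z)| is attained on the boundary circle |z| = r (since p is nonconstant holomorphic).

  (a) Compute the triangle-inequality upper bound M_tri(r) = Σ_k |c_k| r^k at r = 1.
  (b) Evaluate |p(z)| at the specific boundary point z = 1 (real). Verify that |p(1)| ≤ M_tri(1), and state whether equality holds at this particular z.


Coefficients: c_0 = 4, c_1 = -4, c_2 = 3, c_3 = -1. Radius r = 1.
Part (a). Triangle bound: M_tri(r) = Σ_k |c_k| r^k
  = |4|·1^0 + |-4|·1^1 + |3|·1^2 + |-1|·1^3
  = 4 + 4 + 3 + 1 = 12.
This bounds M(r) := max_{|z|=r} |p(z)| from above; equality holds iff all terms c_k z^k can be made to align in phase at a single z on |z|=r.
Part (b). At z = 1 (real, on the circle |z| = r):
  p(1) = (4)·1^0 + (-4)·1^1 + (3)·1^2 + (-1)·1^3 = 2.
  |p(1)| = 2.
Check: |p(1)| = 2 ≤ 12 = M_tri(1). ✓ Equality does not hold at z = 1 (the coefficients have mixed signs, so the terms do not all align in phase there).

M_tri(1) = 12; |p(1)| = 2; equality at z=1: no.


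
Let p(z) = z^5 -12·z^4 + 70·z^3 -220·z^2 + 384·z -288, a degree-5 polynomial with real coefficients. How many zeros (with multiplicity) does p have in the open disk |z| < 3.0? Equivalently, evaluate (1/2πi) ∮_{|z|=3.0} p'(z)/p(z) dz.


The zeros of p are: (2 + 2i), (2 - 2i), 2, (3 + 3i), (3 - 3i).
Their magnitudes are: 2.828, 2.828, 2, 4.243, 4.243.
Zeros with |z| < R = 3.0: (2 + 2i), (2 - 2i), 2.
Count = 3.
By the argument principle, (1/2πi) ∮_{|z|=R} p'(z)/p(z) dz equals exactly this count.

Number of zeros inside |z| < 3.0: 3.


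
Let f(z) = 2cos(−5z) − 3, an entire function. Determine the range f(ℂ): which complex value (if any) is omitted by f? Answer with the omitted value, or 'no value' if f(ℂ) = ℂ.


Little Picard bounds the complement of f(ℂ) to at most one point.
cos is entire and surjective onto ℂ: for every w ∈ ℂ, cos(ζ) = w has a solution ζ ∈ ℂ (e.g., via the complex inverse arccos). With ζ = −5z this gives z = ζ/(-5). Then 2·cos(−5z) takes every value in 2·ℂ = ℂ, and adding -3 is a bijection of ℂ. So f is surjective and omits no value. (Note: only on the real line is cos bounded by [−1, 1].)

Omitted value: no value.


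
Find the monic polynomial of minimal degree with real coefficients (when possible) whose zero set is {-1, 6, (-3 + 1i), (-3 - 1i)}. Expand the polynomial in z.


The polynomial is p(z) = ∏_{α ∈ S} (z − α), where S = {-1, 6, (-3 + 1i), (-3 - 1i)}.
Expanding the product yields: p(z) = z^4 + z^3 -26·z^2 -86·z -60.
Note conjugate pairs combine to real quadratics: (z − (-3+1i))(z − (-3−1i)) = z² + 6z + 10.
The resulting polynomial has degree 4 and real coefficients as required.

p(z) = z^4 + z^3 -26·z^2 -86·z -60.


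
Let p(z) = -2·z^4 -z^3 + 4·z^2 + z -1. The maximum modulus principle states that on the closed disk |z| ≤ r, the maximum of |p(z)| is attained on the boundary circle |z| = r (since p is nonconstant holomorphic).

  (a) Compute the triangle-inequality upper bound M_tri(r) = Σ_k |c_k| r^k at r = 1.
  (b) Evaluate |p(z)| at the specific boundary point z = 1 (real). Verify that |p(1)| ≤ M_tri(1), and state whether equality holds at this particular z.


Coefficients: c_0 = -1, c_1 = 1, c_2 = 4, c_3 = -1, c_4 = -2. Radius r = 1.
Part (a). Triangle bound: M_tri(r) = Σ_k |c_k| r^k
  = |-1|·1^0 + |1|·1^1 + |4|·1^2 + |-1|·1^3 + |-2|·1^4
  = 1 + 1 + 4 + 1 + 2 = 9.
This bounds M(r) := max_{|z|=r} |p(z)| from above; equality holds iff all terms c_k z^k can be made to align in phase at a single z on |z|=r.
Part (b). At z = 1 (real, on the circle |z| = r):
  p(1) = (-1)·1^0 + (1)·1^1 + (4)·1^2 + (-1)·1^3 + (-2)·1^4 = 1.
  |p(1)| = 1.
Check: |p(1)| = 1 ≤ 9 = M_tri(1). ✓ Equality does not hold at z = 1 (the coefficients have mixed signs, so the terms do not all align in phase there).

M_tri(1) = 9; |p(1)| = 1; equality at z=1: no.


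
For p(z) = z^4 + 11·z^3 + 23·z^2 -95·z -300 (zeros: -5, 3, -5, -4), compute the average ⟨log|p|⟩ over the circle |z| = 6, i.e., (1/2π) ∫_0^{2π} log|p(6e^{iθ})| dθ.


Zeros: -5, -5, -4, 3; r = 6.
Inside |z| < r: -5, -5, -4, 3. Outside (|z| ≥ r): ∅.
p(0) = -300, so log|p(0)| = log(300) = 5.7038.
Apply Jensen: I(r) = log|p(0)| + Σ_k log(r/|z_k|), summed over zeros inside |z| < r.
  log(r/|z_k|) for z_k = -5: log(6/5) = 0.1823
  log(r/|z_k|) for z_k = 3: log(6/3) = 0.6931
  log(r/|z_k|) for z_k = -5: log(6/5) = 0.1823
  log(r/|z_k|) for z_k = -4: log(6/4) = 0.4055
Sum over inside zeros: 1.4633.
I(r) = log|p(0)| + (inside sum) = 5.7038 + 1.4633 = 7.1670.
Closed form (all zeros inside, monic): I(r) = n·log(r) = 4·log(6) = 7.1670. ✓

I(r) ≈ 7.1670.


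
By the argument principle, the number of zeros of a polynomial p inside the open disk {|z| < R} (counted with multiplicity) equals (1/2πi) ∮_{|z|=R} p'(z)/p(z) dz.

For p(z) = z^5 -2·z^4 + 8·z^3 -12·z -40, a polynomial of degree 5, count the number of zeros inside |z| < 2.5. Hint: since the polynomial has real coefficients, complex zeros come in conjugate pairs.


The zeros of p are: 2, (1 + 3i), (1 - 3i), (-1 + 1i), (-1 - 1i).
Their magnitudes are: 2, 3.162, 3.162, 1.414, 1.414.
Zeros with |z| < R = 2.5: 2, (-1 + 1i), (-1 - 1i).
Count = 3.
By the argument principle, (1/2πi) ∮_{|z|=R} p'(z)/p(z) dz equals exactly this count.

Number of zeros inside |z| < 2.5: 3.


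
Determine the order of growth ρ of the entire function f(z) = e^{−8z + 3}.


|e^{−8z + 3}| = e^{Re(-8·z) + 3} ≤ e^{8|z|^1 + 3} = e^{8r^1 + 3} on |z| = r, so ρ ≤ 1. Choosing z on |z|=r so that -8·z is real positive (always possible by picking arg z appropriately) gives |f(z)| = e^{8r^1 + 3}, matching the bound. The additive constant 3 does not affect log log M(r) ~ 1·log r. Hence ρ = 1.
Therefore ρ = 1.

Order ρ = 1.


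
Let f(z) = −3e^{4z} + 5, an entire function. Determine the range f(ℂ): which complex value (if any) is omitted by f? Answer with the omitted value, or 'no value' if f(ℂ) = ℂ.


Little Picard bounds the complement of f(ℂ) to at most one point.
e^{4z} is never zero on ℂ, so -3·e^{4z} takes every value in ℂ ∖ {0}. Adding 5 shifts the range to ℂ ∖ {5}. Thus f omits exactly the value 5.

Omitted value: 5.


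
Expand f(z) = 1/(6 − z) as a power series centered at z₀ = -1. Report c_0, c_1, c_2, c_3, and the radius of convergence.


Let w = z − z₀, so z = z₀ + w.
Then 6 − z = 6 − (z₀ + w) = (6 − z₀) − w = 7 − w.
f(z) = 1/(7 − w) = (1/(7)) · 1/(1 − w/(7)) = Σ_{n≥0} w^n / (7)^(n+1).
So c_n = 1/(7)^(n+1):
  c_0 = 1/(7)^1 = 1/7.
  c_1 = 1/(7)^2 = 1/49.
  c_2 = 1/(7)^3 = 1/343.
  c_3 = 1/(7)^4 = 1/2401.
The series is valid for |w/d| < 1, i.e. |z − z₀| < |d|.
Radius of convergence: R = |6 − z₀| = |7| = 7 (distance from z₀ to the singularity z = 6).

c_0 = 1/7, c_1 = 1/49, c_2 = 1/343, c_3 = 1/2401; R = 7.


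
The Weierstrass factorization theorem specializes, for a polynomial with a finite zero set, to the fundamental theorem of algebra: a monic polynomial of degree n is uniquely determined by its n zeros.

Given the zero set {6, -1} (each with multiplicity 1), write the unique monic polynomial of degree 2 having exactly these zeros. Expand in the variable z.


The polynomial is p(z) = ∏_{α ∈ S} (z − α), where S = {6, -1}.
Expanding the product yields: p(z) = z^2 -5·z -6.
The resulting polynomial has degree 2 and real coefficients as required.

p(z) = z^2 -5·z -6.


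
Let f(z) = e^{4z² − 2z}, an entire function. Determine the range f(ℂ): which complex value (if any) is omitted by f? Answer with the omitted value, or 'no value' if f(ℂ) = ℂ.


Little Picard bounds the complement of f(ℂ) to at most one point.
The exponent g(z) = 4z² − 2z is a nonconstant polynomial, hence surjective onto ℂ. So e^{g(z)} takes every value in {e^w : w ∈ ℂ} = ℂ ∖ {0}. Adding 0 shifts the range to ℂ ∖ {0}. f omits exactly 0.

Omitted value: 0.


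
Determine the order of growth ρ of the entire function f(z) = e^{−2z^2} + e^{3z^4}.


Each summand is entire of order 2 and 4 respectively (as in the single-exponential case). The order of a sum is at most the max of the orders, so ρ ≤ 4. For the lower bound: on |z|=r choose arg z so that 3z^4 is real positive; then |e^{3z^4}| = e^{3r^4} while |e^{-2z^2}| ≤ e^{2r^2} = o(e^{3r^4}). So |f| ≥ e^{3r^4}(1 − o(1)) and ρ ≥ 4. Hence ρ = max(2, 4) = 4.
Therefore ρ = 4.

Order ρ = 4.


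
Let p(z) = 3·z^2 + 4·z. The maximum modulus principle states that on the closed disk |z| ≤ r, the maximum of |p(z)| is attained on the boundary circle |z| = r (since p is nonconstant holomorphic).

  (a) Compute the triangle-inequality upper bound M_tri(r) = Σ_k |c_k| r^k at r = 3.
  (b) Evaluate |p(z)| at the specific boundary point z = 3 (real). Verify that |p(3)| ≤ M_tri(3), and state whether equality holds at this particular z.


Coefficients: c_0 = 0, c_1 = 4, c_2 = 3. Radius r = 3.
Part (a). Triangle bound: M_tri(r) = Σ_k |c_k| r^k
  = |0|·3^0 + |4|·3^1 + |3|·3^2
  = 0 + 12 + 27 = 39.
This bounds M(r) := max_{|z|=r} |p(z)| from above; equality holds iff all terms c_k z^k can be made to align in phase at a single z on |z|=r.
Part (b). At z = 3 (real, on the circle |z| = r):
  p(3) = (0)·3^0 + (4)·3^1 + (3)·3^2 = 39.
  |p(3)| = 39.
Since all nonzero coefficients share the same sign, |p(3)| = 39 = M_tri(3); the triangle bound is attained at z = 3, so in fact M(r) = 39.

M_tri(3) = 39; |p(3)| = 39; equality at z=3: yes.


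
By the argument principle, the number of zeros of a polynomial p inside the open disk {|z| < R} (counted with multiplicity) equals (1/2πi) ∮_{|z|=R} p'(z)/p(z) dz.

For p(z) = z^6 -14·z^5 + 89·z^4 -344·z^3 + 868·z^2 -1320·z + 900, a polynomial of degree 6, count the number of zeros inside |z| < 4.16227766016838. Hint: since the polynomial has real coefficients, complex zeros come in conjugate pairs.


The zeros of p are: (1 + 3i), (1 - 3i), 3, 3, (3 + 1i), (3 - 1i).
Their magnitudes are: 3.162, 3.162, 3, 3, 3.162, 3.162.
Zeros with |z| < R = 4.16227766016838: (1 + 3i), (1 - 3i), 3, 3, (3 + 1i), (3 - 1i).
Count = 6.
By the argument principle, (1/2πi) ∮_{|z|=R} p'(z)/p(z) dz equals exactly this count.

Number of zeros inside |z| < 4.16227766016838: 6.


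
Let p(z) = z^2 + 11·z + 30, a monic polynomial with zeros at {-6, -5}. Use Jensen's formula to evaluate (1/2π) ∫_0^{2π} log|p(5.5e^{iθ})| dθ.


Zeros: -6, -5; r = 5.5.
Inside |z| < r: -5. Outside (|z| ≥ r): -6.
p(0) = 30, so log|p(0)| = log(30) = 3.4012.
Apply Jensen: I(r) = log|p(0)| + Σ_k log(r/|z_k|), summed over zeros inside |z| < r.
  log(r/|z_k|) for z_k = -5: log(5.5/5) = 0.0953
  Outside zeros (-6) contribute nothing to the Jensen sum.
Sum over inside zeros: 0.0953.
I(r) = log|p(0)| + (inside sum) = 3.4012 + 0.0953 = 3.4965.
Note: since some zeros are outside |z| ≤ r, the simplified n·log(r) form does NOT apply — only the inside zeros contribute.

I(r) ≈ 3.4965.


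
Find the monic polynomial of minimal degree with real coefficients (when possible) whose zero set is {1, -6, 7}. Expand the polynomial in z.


The polynomial is p(z) = ∏_{α ∈ S} (z − α), where S = {1, -6, 7}.
Expanding the product yields: p(z) = z^3 -2·z^2 -41·z + 42.
The resulting polynomial has degree 3 and real coefficients as required.

p(z) = z^3 -2·z^2 -41·z + 42.


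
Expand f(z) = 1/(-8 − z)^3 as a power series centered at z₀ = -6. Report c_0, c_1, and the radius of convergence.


Let w = z − z₀, so z = z₀ + w.
Then -8 − z = -8 − (z₀ + w) = (-8 − z₀) − w = -2 − w.
f(z) = 1/(-2 − w)^3 = (1/(-2)^3) · (1 − w/(-2))^{−3}.
By the binomial series (1−u)^{−3} = Σ_{n≥0} C(n+2, 2) u^n for |u|<1, with u = w/(-2):
  c_n = C(n+2, 2) / (-2)^(n+3).
  c_0 = 1/(-2)^3 = -1/8.
  c_1 = 3/(-2)^4 = 3/16.
The series is valid for |w/d| < 1, i.e. |z − z₀| < |d|.
Radius of convergence: R = |-8 − z₀| = |-2| = 2 (distance from z₀ to the singularity z = -8).

c_0 = -1/8, c_1 = 3/16; R = 2.


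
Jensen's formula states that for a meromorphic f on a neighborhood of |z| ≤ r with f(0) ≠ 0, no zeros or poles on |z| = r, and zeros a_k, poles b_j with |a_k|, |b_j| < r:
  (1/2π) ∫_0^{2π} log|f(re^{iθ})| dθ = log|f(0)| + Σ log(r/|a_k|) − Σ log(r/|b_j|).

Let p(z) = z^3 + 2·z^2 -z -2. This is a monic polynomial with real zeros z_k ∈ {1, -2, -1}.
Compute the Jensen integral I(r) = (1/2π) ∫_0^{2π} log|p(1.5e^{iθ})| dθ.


Zeros: -2, -1, 1; r = 1.5.
Inside |z| < r: -1, 1. Outside (|z| ≥ r): -2.
p(0) = -2, so log|p(0)| = log(2) = 0.6931.
Apply Jensen: I(r) = log|p(0)| + Σ_k log(r/|z_k|), summed over zeros inside |z| < r.
  log(r/|z_k|) for z_k = 1: log(1.5/1) = 0.4055
  log(r/|z_k|) for z_k = -1: log(1.5/1) = 0.4055
  Outside zeros (-2) contribute nothing to the Jensen sum.
Sum over inside zeros: 0.8109.
I(r) = log|p(0)| + (inside sum) = 0.6931 + 0.8109 = 1.5041.
Note: since some zeros are outside |z| ≤ r, the simplified n·log(r) form does NOT apply — only the inside zeros contribute.

I(r) ≈ 1.5041.


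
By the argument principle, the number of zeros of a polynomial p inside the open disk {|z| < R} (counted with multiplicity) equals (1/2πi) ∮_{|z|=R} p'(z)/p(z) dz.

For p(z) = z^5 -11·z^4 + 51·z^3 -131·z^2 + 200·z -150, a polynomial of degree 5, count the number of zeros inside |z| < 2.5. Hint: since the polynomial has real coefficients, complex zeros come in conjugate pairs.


The zeros of p are: (3 + 1i), (3 - 1i), (1 + 2i), (1 - 2i), 3.
Their magnitudes are: 3.162, 3.162, 2.236, 2.236, 3.
Zeros with |z| < R = 2.5: (1 + 2i), (1 - 2i).
Count = 2.
By the argument principle, (1/2πi) ∮_{|z|=R} p'(z)/p(z) dz equals exactly this count.

Number of zeros inside |z| < 2.5: 2.


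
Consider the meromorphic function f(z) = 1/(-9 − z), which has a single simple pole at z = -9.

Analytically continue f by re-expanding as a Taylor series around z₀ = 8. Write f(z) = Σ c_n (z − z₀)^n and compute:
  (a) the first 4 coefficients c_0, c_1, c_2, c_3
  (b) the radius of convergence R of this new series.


Let w = z − z₀, so z = z₀ + w.
Then -9 − z = -9 − (z₀ + w) = (-9 − z₀) − w = -17 − w.
f(z) = 1/(-17 − w) = (1/(-17)) · 1/(1 − w/(-17)) = Σ_{n≥0} w^n / (-17)^(n+1).
So c_n = 1/(-17)^(n+1):
  c_0 = 1/(-17)^1 = -1/17.
  c_1 = 1/(-17)^2 = 1/289.
  c_2 = 1/(-17)^3 = -1/4913.
  c_3 = 1/(-17)^4 = 1/83521.
The series is valid for |w/d| < 1, i.e. |z − z₀| < |d|.
Radius of convergence: R = |-9 − z₀| = |-17| = 17 (distance from z₀ to the singularity z = -9).

c_0 = -1/17, c_1 = 1/289, c_2 = -1/4913, c_3 = 1/83521; R = 17.


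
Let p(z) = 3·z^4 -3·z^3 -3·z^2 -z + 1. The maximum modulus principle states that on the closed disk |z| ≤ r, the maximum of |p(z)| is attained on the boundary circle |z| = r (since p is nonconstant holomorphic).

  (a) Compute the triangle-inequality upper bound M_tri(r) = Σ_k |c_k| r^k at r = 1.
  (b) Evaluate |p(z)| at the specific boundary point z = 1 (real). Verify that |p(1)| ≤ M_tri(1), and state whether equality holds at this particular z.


Coefficients: c_0 = 1, c_1 = -1, c_2 = -3, c_3 = -3, c_4 = 3. Radius r = 1.
Part (a). Triangle bound: M_tri(r) = Σ_k |c_k| r^k
  = |1|·1^0 + |-1|·1^1 + |-3|·1^2 + |-3|·1^3 + |3|·1^4
  = 1 + 1 + 3 + 3 + 3 = 11.
This bounds M(r) := max_{|z|=r} |p(z)| from above; equality holds iff all terms c_k z^k can be made to align in phase at a single z on |z|=r.
Part (b). At z = 1 (real, on the circle |z| = r):
  p(1) = (1)·1^0 + (-1)·1^1 + (-3)·1^2 + (-3)·1^3 + (3)·1^4 = -3.
  |p(1)| = 3.
Check: |p(1)| = 3 ≤ 11 = M_tri(1). ✓ Equality does not hold at z = 1 (the coefficients have mixed signs, so the terms do not all align in phase there).

M_tri(1) = 11; |p(1)| = 3; equality at z=1: no.


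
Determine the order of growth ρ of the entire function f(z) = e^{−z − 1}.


|e^{−z − 1}| = e^{Re(-1·z) + -1} ≤ e^{1|z|^1 + -1} = e^{1r^1 + -1} on |z| = r, so ρ ≤ 1. Choosing z on |z|=r so that -1·z is real positive (always possible by picking arg z appropriately) gives |f(z)| = e^{1r^1 + -1}, matching the bound. The additive constant -1 does not affect log log M(r) ~ 1·log r. Hence ρ = 1.
Therefore ρ = 1.

Order ρ = 1.


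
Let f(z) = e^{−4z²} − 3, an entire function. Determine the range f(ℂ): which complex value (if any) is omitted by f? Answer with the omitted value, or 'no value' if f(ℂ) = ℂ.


Little Picard bounds the complement of f(ℂ) to at most one point.
The exponent g(z) = −4z² is a nonconstant polynomial, hence surjective onto ℂ. So e^{g(z)} takes every value in {e^w : w ∈ ℂ} = ℂ ∖ {0}. Adding -3 shifts the range to ℂ ∖ {-3}. f omits exactly -3.

Omitted value: -3.


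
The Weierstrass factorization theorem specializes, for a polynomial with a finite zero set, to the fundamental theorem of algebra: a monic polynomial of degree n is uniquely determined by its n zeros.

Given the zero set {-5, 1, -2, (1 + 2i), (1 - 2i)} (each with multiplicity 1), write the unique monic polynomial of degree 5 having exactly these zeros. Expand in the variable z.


The polynomial is p(z) = ∏_{α ∈ S} (z − α), where S = {-5, 1, -2, (1 + 2i), (1 - 2i)}.
Expanding the product yields: p(z) = z^5 + 4·z^4 -4·z^3 + 14·z^2 + 35·z -50.
Note conjugate pairs combine to real quadratics: (z − (1+2i))(z − (1−2i)) = z² − 2z + 5.
The resulting polynomial has degree 5 and real coefficients as required.

p(z) = z^5 + 4·z^4 -4·z^3 + 14·z^2 + 35·z -50.


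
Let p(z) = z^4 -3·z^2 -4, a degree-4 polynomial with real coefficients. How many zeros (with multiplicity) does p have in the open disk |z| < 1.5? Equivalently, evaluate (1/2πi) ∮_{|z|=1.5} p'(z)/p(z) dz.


The zeros of p are: -2, (0 + 1i), (0 - 1i), 2.
Their magnitudes are: 2, 1, 1, 2.
Zeros with |z| < R = 1.5: (0 + 1i), (0 - 1i).
Count = 2.
By the argument principle, (1/2πi) ∮_{|z|=R} p'(z)/p(z) dz equals exactly this count.

Number of zeros inside |z| < 1.5: 2.


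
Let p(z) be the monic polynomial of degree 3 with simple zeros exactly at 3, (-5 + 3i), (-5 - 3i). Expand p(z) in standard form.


The polynomial is p(z) = ∏_{α ∈ S} (z − α), where S = {3, (-5 + 3i), (-5 - 3i)}.
Expanding the product yields: p(z) = z^3 + 7·z^2 + 4·z -102.
Note conjugate pairs combine to real quadratics: (z − (-5+3i))(z − (-5−3i)) = z² + 10z + 34.
The resulting polynomial has degree 3 and real coefficients as required.

p(z) = z^3 + 7·z^2 + 4·z -102.


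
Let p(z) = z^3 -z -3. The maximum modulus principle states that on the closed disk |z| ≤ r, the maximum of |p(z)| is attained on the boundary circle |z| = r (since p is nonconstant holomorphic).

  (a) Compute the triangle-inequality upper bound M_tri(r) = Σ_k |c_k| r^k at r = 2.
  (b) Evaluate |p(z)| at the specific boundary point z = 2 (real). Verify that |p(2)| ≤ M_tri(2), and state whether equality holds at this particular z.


Coefficients: c_0 = -3, c_1 = -1, c_2 = 0, c_3 = 1. Radius r = 2.
Part (a). Triangle bound: M_tri(r) = Σ_k |c_k| r^k
  = |-3|·2^0 + |-1|·2^1 + |0|·2^2 + |1|·2^3
  = 3 + 2 + 0 + 8 = 13.
This bounds M(r) := max_{|z|=r} |p(z)| from above; equality holds iff all terms c_k z^k can be made to align in phase at a single z on |z|=r.
Part (b). At z = 2 (real, on the circle |z| = r):
  p(2) = (-3)·2^0 + (-1)·2^1 + (0)·2^2 + (1)·2^3 = 3.
  |p(2)| = 3.
Check: |p(2)| = 3 ≤ 13 = M_tri(2). ✓ Equality does not hold at z = 2 (the coefficients have mixed signs, so the terms do not all align in phase there).

M_tri(2) = 13; |p(2)| = 3; equality at z=2: no.


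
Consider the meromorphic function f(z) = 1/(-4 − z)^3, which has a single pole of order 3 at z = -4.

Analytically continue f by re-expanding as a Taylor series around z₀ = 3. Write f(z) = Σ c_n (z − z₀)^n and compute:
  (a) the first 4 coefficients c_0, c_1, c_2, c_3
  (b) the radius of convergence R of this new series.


Let w = z − z₀, so z = z₀ + w.
Then -4 − z = -4 − (z₀ + w) = (-4 − z₀) − w = -7 − w.
f(z) = 1/(-7 − w)^3 = (1/(-7)^3) · (1 − w/(-7))^{−3}.
By the binomial series (1−u)^{−3} = Σ_{n≥0} C(n+2, 2) u^n for |u|<1, with u = w/(-7):
  c_n = C(n+2, 2) / (-7)^(n+3).
  c_0 = 1/(-7)^3 = -1/343.
  c_1 = 3/(-7)^4 = 3/2401.
  c_2 = 6/(-7)^5 = -6/16807.
  c_3 = 10/(-7)^6 = 10/117649.
The series is valid for |w/d| < 1, i.e. |z − z₀| < |d|.
Radius of convergence: R = |-4 − z₀| = |-7| = 7 (distance from z₀ to the singularity z = -4).

c_0 = -1/343, c_1 = 3/2401, c_2 = -6/16807, c_3 = 10/117649; R = 7.


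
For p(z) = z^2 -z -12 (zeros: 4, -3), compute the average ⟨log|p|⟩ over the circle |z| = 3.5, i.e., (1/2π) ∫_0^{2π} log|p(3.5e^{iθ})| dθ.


Zeros: -3, 4; r = 3.5.
Inside |z| < r: -3. Outside (|z| ≥ r): 4.
p(0) = -12, so log|p(0)| = log(12) = 2.4849.
Apply Jensen: I(r) = log|p(0)| + Σ_k log(r/|z_k|), summed over zeros inside |z| < r.
  log(r/|z_k|) for z_k = -3: log(3.5/3) = 0.1542
  Outside zeros (4) contribute nothing to the Jensen sum.
Sum over inside zeros: 0.1542.
I(r) = log|p(0)| + (inside sum) = 2.4849 + 0.1542 = 2.6391.
Note: since some zeros are outside |z| ≤ r, the simplified n·log(r) form does NOT apply — only the inside zeros contribute.

I(r) ≈ 2.6391.


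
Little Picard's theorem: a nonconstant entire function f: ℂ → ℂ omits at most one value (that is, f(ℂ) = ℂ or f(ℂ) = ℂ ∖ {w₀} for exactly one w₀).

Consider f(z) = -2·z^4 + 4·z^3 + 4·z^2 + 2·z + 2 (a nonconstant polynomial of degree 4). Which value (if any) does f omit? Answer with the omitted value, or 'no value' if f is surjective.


Little Picard bounds the complement of f(ℂ) to at most one point.
For every w ∈ ℂ, the equation p(z) − w = 0 is a nonconstant polynomial in z and hence has at least one root by the fundamental theorem of algebra. So p is surjective onto ℂ, omitting no value.

Omitted value: no value.
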